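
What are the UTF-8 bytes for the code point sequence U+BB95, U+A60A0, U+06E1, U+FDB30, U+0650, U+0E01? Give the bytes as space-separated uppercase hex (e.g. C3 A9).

U+BB95: 3-byte form → EB AE 95.
U+A60A0: 4-byte form → F2 A6 82 A0.
U+06E1: 2-byte form → DB A1.
U+FDB30: 4-byte form → F3 BD AC B0.
U+0650: 2-byte form → D9 90.
U+0E01: 3-byte form → E0 B8 81.
Concatenated (18 bytes): EB AE 95 F2 A6 82 A0 DB A1 F3 BD AC B0 D9 90 E0 B8 81.

EB AE 95 F2 A6 82 A0 DB A1 F3 BD AC B0 D9 90 E0 B8 81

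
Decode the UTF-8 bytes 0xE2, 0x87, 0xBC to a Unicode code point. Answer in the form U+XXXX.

Leading byte 0xE2 = 11100010 matches 1110xxxx → 3-byte sequence.
Byte 1: 0xE2 = 11100010, payload 0010 (4 bits).
Byte 2: 0x87 = 10000111 (10xxxxxx ✓), payload 000111.
Byte 3: 0xBC = 10111100 (10xxxxxx ✓), payload 111100.
Concatenate: 0010000111111100 = 0x21FC (16 bits → U+21FC).

U+21FC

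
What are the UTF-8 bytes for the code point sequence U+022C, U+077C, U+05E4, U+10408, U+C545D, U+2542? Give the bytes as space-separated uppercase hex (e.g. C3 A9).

C8 AC DD BC D7 A4 F0 90 90 88 F3 85 91 9D E2 95 82

U+022C: 2-byte form → C8 AC.
U+077C: 2-byte form → DD BC.
U+05E4: 2-byte form → D7 A4.
U+10408: 4-byte form → F0 90 90 88.
U+C545D: 4-byte form → F3 85 91 9D.
U+2542: 3-byte form → E2 95 82.
Concatenated (17 bytes): C8 AC DD BC D7 A4 F0 90 90 88 F3 85 91 9D E2 95 82.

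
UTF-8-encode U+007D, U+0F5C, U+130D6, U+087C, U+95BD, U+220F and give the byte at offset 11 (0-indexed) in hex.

0xE9

U+007D → 1-byte form 7D at offsets 0–0.
U+0F5C → 3-byte form E0 BD 9C at offsets 1–3.
U+130D6 → 4-byte form F0 93 83 96 at offsets 4–7.
U+087C → 3-byte form E0 A1 BC at offsets 8–10.
U+95BD → 3-byte form E9 96 BD at offsets 11–13.
Offset 11 falls in char 5's range; it's byte 1 of E9 96 BD = 0xE9.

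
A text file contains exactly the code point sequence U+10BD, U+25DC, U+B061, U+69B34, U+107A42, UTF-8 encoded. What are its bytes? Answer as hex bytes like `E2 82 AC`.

E1 82 BD E2 97 9C EB 81 A1 F1 A9 AC B4 F4 87 A9 82

U+10BD: 3-byte form → E1 82 BD.
U+25DC: 3-byte form → E2 97 9C.
U+B061: 3-byte form → EB 81 A1.
U+69B34: 4-byte form → F1 A9 AC B4.
U+107A42: 4-byte form → F4 87 A9 82.
Concatenated (17 bytes): E1 82 BD E2 97 9C EB 81 A1 F1 A9 AC B4 F4 87 A9 82.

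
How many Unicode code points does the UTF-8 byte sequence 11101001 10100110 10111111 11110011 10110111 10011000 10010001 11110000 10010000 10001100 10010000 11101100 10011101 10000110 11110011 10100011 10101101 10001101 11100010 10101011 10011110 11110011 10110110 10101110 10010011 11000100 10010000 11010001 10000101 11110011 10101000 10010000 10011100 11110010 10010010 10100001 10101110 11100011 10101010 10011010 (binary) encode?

12

Byte at offset 0: 0xE9 = 11101001 → 3-byte char (#1). Advance 3.
Byte at offset 3: 0xF3 = 11110011 → 4-byte char (#2). Advance 4.
Byte at offset 7: 0xF0 = 11110000 → 4-byte char (#3). Advance 4.
Byte at offset 11: 0xEC = 11101100 → 3-byte char (#4). Advance 3.
Byte at offset 14: 0xF3 = 11110011 → 4-byte char (#5). Advance 4.
Byte at offset 18: 0xE2 = 11100010 → 3-byte char (#6). Advance 3.
Byte at offset 21: 0xF3 = 11110011 → 4-byte char (#7). Advance 4.
Byte at offset 25: 0xC4 = 11000100 → 2-byte char (#8). Advance 2.
Byte at offset 27: 0xD1 = 11010001 → 2-byte char (#9). Advance 2.
Byte at offset 29: 0xF3 = 11110011 → 4-byte char (#10). Advance 4.
Byte at offset 33: 0xF2 = 11110010 → 4-byte char (#11). Advance 4.
Byte at offset 37: 0xE3 = 11100011 → 3-byte char (#12). Advance 3.
Reached end at offset 40 after 12 code points.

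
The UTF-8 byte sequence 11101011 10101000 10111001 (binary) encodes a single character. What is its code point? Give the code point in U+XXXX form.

U+BA39

Leading byte 0xEB = 11101011 matches 1110xxxx → 3-byte sequence.
Byte 1: 0xEB = 11101011, payload 1011 (4 bits).
Byte 2: 0xA8 = 10101000 (10xxxxxx ✓), payload 101000.
Byte 3: 0xB9 = 10111001 (10xxxxxx ✓), payload 111001.
Concatenate: 1011101000111001 = 0xBA39 (16 bits → U+BA39).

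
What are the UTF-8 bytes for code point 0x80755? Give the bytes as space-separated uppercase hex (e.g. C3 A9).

U+80755 = 0x80755 = 526165 decimal. In range U+10000–U+10FFFF → 4-byte form: 11110xxx 10xxxxxx 10xxxxxx 10xxxxxx.
Binary (21 bits): 010000000011101010101.
Split 3+6+6+6: 010 | 000000 | 011101 | 010101.
Byte 1: 11110010 = 0xF2.
Byte 2: 10000000 = 0x80.
Byte 3: 10011101 = 0x9D.
Byte 4: 10010101 = 0x95.

F2 80 9D 95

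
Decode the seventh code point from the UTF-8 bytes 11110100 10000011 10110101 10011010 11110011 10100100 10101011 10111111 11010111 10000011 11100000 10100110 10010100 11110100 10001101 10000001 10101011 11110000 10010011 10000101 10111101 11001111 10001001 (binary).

U+03C9

Offset 0: leading byte 0xF4 = 11110100 → 4-byte char #1 = F4 83 B5 9A.
Offset 4: leading byte 0xF3 = 11110011 → 4-byte char #2 = F3 A4 AB BF.
Offset 8: leading byte 0xD7 = 11010111 → 2-byte char #3 = D7 83.
Offset 10: leading byte 0xE0 = 11100000 → 3-byte char #4 = E0 A6 94.
Offset 13: leading byte 0xF4 = 11110100 → 4-byte char #5 = F4 8D 81 AB.
Offset 17: leading byte 0xF0 = 11110000 → 4-byte char #6 = F0 93 85 BD.
Offset 21: leading byte 0xCF = 11001111 → 2-byte char #7 = CF 89.
Leading byte 0xCF = 11001111 matches 110xxxxx → 2-byte sequence.
Byte 1: 0xCF = 11001111, payload 01111 (5 bits).
Byte 2: 0x89 = 10001001 (10xxxxxx ✓), payload 001001.
Concatenate: 01111001001 = 0x3C9 (11 bits → U+03C9).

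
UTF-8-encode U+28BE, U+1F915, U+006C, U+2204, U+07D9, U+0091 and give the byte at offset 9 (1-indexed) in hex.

0xE2

1-indexed offset 9 is 0-indexed offset 8.
U+28BE → 3-byte form E2 A2 BE at offsets 0–2.
U+1F915 → 4-byte form F0 9F A4 95 at offsets 3–6.
U+006C → 1-byte form 6C at offsets 7–7.
U+2204 → 3-byte form E2 88 84 at offsets 8–10.
Offset 8 falls in char 4's range; it's byte 1 of E2 88 84 = 0xE2.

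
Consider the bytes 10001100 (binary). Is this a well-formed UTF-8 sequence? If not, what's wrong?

invalid (continuation byte with no leading byte)

Byte 0x8C = 10001100 has the form 10xxxxxx — a continuation byte — but there is no preceding leading byte.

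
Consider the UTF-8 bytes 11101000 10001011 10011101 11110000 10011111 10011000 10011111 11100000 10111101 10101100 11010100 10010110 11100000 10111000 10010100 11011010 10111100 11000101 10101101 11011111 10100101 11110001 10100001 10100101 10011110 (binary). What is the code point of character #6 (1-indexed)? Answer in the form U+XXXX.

Offset 0: leading byte 0xE8 = 11101000 → 3-byte char #1 = E8 8B 9D.
Offset 3: leading byte 0xF0 = 11110000 → 4-byte char #2 = F0 9F 98 9F.
Offset 7: leading byte 0xE0 = 11100000 → 3-byte char #3 = E0 BD AC.
Offset 10: leading byte 0xD4 = 11010100 → 2-byte char #4 = D4 96.
Offset 12: leading byte 0xE0 = 11100000 → 3-byte char #5 = E0 B8 94.
Offset 15: leading byte 0xDA = 11011010 → 2-byte char #6 = DA BC.
Leading byte 0xDA = 11011010 matches 110xxxxx → 2-byte sequence.
Byte 1: 0xDA = 11011010, payload 11010 (5 bits).
Byte 2: 0xBC = 10111100 (10xxxxxx ✓), payload 111100.
Concatenate: 11010111100 = 0x6BC (11 bits → U+06BC).

U+06BC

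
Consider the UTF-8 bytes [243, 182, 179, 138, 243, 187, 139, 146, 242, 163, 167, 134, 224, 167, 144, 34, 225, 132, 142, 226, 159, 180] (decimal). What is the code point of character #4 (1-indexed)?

Offset 0: leading byte 0xF3 = 11110011 → 4-byte char #1 = F3 B6 B3 8A.
Offset 4: leading byte 0xF3 = 11110011 → 4-byte char #2 = F3 BB 8B 92.
Offset 8: leading byte 0xF2 = 11110010 → 4-byte char #3 = F2 A3 A7 86.
Offset 12: leading byte 0xE0 = 11100000 → 3-byte char #4 = E0 A7 90.
Leading byte 0xE0 = 11100000 matches 1110xxxx → 3-byte sequence.
Byte 1: 0xE0 = 11100000, payload 0000 (4 bits).
Byte 2: 0xA7 = 10100111 (10xxxxxx ✓), payload 100111.
Byte 3: 0x90 = 10010000 (10xxxxxx ✓), payload 010000.
Concatenate: 0000100111010000 = 0x9D0 (16 bits → U+09D0).

U+09D0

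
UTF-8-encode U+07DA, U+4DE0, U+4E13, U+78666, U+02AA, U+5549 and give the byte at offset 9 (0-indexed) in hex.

U+07DA → 2-byte form DF 9A at offsets 0–1.
U+4DE0 → 3-byte form E4 B7 A0 at offsets 2–4.
U+4E13 → 3-byte form E4 B8 93 at offsets 5–7.
U+78666 → 4-byte form F1 B8 99 A6 at offsets 8–11.
Offset 9 falls in char 4's range; it's byte 2 of F1 B8 99 A6 = 0xB8.

0xB8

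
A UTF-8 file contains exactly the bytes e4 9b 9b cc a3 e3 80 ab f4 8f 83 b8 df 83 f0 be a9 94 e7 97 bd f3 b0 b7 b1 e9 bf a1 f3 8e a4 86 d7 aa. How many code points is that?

Byte at offset 0: 0xE4 = 11100100 → 3-byte char (#1). Advance 3.
Byte at offset 3: 0xCC = 11001100 → 2-byte char (#2). Advance 2.
Byte at offset 5: 0xE3 = 11100011 → 3-byte char (#3). Advance 3.
Byte at offset 8: 0xF4 = 11110100 → 4-byte char (#4). Advance 4.
Byte at offset 12: 0xDF = 11011111 → 2-byte char (#5). Advance 2.
Byte at offset 14: 0xF0 = 11110000 → 4-byte char (#6). Advance 4.
Byte at offset 18: 0xE7 = 11100111 → 3-byte char (#7). Advance 3.
Byte at offset 21: 0xF3 = 11110011 → 4-byte char (#8). Advance 4.
Byte at offset 25: 0xE9 = 11101001 → 3-byte char (#9). Advance 3.
Byte at offset 28: 0xF3 = 11110011 → 4-byte char (#10). Advance 4.
Byte at offset 32: 0xD7 = 11010111 → 2-byte char (#11). Advance 2.
Reached end at offset 34 after 11 code points.

11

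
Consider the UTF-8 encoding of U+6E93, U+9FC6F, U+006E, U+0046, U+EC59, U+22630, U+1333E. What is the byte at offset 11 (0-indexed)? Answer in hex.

0x99

U+6E93 → 3-byte form E6 BA 93 at offsets 0–2.
U+9FC6F → 4-byte form F2 9F B1 AF at offsets 3–6.
U+006E → 1-byte form 6E at offsets 7–7.
U+0046 → 1-byte form 46 at offsets 8–8.
U+EC59 → 3-byte form EE B1 99 at offsets 9–11.
Offset 11 falls in char 5's range; it's byte 3 of EE B1 99 = 0x99.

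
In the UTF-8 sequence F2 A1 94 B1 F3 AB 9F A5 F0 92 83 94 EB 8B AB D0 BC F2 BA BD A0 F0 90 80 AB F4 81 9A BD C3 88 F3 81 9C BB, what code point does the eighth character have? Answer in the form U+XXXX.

U+1016BD

Offset 0: leading byte 0xF2 = 11110010 → 4-byte char #1 = F2 A1 94 B1.
Offset 4: leading byte 0xF3 = 11110011 → 4-byte char #2 = F3 AB 9F A5.
Offset 8: leading byte 0xF0 = 11110000 → 4-byte char #3 = F0 92 83 94.
Offset 12: leading byte 0xEB = 11101011 → 3-byte char #4 = EB 8B AB.
Offset 15: leading byte 0xD0 = 11010000 → 2-byte char #5 = D0 BC.
Offset 17: leading byte 0xF2 = 11110010 → 4-byte char #6 = F2 BA BD A0.
Offset 21: leading byte 0xF0 = 11110000 → 4-byte char #7 = F0 90 80 AB.
Offset 25: leading byte 0xF4 = 11110100 → 4-byte char #8 = F4 81 9A BD.
Leading byte 0xF4 = 11110100 matches 11110xxx → 4-byte sequence.
Byte 1: 0xF4 = 11110100, payload 100 (3 bits).
Byte 2: 0x81 = 10000001 (10xxxxxx ✓), payload 000001.
Byte 3: 0x9A = 10011010 (10xxxxxx ✓), payload 011010.
Byte 4: 0xBD = 10111101 (10xxxxxx ✓), payload 111101.
Concatenate: 100000001011010111101 = 0x1016BD (21 bits → U+1016BD).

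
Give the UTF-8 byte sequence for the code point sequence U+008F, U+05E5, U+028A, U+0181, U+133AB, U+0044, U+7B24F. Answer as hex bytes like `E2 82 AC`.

U+008F: 2-byte form → C2 8F.
U+05E5: 2-byte form → D7 A5.
U+028A: 2-byte form → CA 8A.
U+0181: 2-byte form → C6 81.
U+133AB: 4-byte form → F0 93 8E AB.
U+0044: 1-byte form → 44.
U+7B24F: 4-byte form → F1 BB 89 8F.
Concatenated (17 bytes): C2 8F D7 A5 CA 8A C6 81 F0 93 8E AB 44 F1 BB 89 8F.

C2 8F D7 A5 CA 8A C6 81 F0 93 8E AB 44 F1 BB 89 8F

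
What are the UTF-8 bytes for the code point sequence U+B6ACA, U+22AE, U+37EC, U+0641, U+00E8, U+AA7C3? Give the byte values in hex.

U+B6ACA: 4-byte form → F2 B6 AB 8A.
U+22AE: 3-byte form → E2 8A AE.
U+37EC: 3-byte form → E3 9F AC.
U+0641: 2-byte form → D9 81.
U+00E8: 2-byte form → C3 A8.
U+AA7C3: 4-byte form → F2 AA 9F 83.
Concatenated (18 bytes): F2 B6 AB 8A E2 8A AE E3 9F AC D9 81 C3 A8 F2 AA 9F 83.

F2 B6 AB 8A E2 8A AE E3 9F AC D9 81 C3 A8 F2 AA 9F 83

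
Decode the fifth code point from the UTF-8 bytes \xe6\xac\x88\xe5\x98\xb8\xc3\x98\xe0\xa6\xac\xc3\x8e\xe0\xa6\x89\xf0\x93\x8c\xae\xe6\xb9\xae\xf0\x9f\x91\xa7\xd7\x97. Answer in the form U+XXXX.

U+00CE

Offset 0: leading byte 0xE6 = 11100110 → 3-byte char #1 = E6 AC 88.
Offset 3: leading byte 0xE5 = 11100101 → 3-byte char #2 = E5 98 B8.
Offset 6: leading byte 0xC3 = 11000011 → 2-byte char #3 = C3 98.
Offset 8: leading byte 0xE0 = 11100000 → 3-byte char #4 = E0 A6 AC.
Offset 11: leading byte 0xC3 = 11000011 → 2-byte char #5 = C3 8E.
Leading byte 0xC3 = 11000011 matches 110xxxxx → 2-byte sequence.
Byte 1: 0xC3 = 11000011, payload 00011 (5 bits).
Byte 2: 0x8E = 10001110 (10xxxxxx ✓), payload 001110.
Concatenate: 00011001110 = 0xCE (11 bits → U+00CE).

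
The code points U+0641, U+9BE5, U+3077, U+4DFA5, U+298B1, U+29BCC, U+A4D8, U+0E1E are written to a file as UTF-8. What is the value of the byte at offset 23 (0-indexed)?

U+0641 → 2-byte form D9 81 at offsets 0–1.
U+9BE5 → 3-byte form E9 AF A5 at offsets 2–4.
U+3077 → 3-byte form E3 81 B7 at offsets 5–7.
U+4DFA5 → 4-byte form F1 8D BE A5 at offsets 8–11.
U+298B1 → 4-byte form F0 A9 A2 B1 at offsets 12–15.
U+29BCC → 4-byte form F0 A9 AF 8C at offsets 16–19.
U+A4D8 → 3-byte form EA 93 98 at offsets 20–22.
U+0E1E → 3-byte form E0 B8 9E at offsets 23–25.
Offset 23 falls in char 8's range; it's byte 1 of E0 B8 9E = 0xE0.

0xE0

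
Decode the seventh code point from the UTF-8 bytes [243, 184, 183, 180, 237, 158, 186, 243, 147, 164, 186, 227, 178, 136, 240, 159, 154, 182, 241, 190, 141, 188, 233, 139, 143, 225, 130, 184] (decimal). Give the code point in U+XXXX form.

Offset 0: leading byte 0xF3 = 11110011 → 4-byte char #1 = F3 B8 B7 B4.
Offset 4: leading byte 0xED = 11101101 → 3-byte char #2 = ED 9E BA.
Offset 7: leading byte 0xF3 = 11110011 → 4-byte char #3 = F3 93 A4 BA.
Offset 11: leading byte 0xE3 = 11100011 → 3-byte char #4 = E3 B2 88.
Offset 14: leading byte 0xF0 = 11110000 → 4-byte char #5 = F0 9F 9A B6.
Offset 18: leading byte 0xF1 = 11110001 → 4-byte char #6 = F1 BE 8D BC.
Offset 22: leading byte 0xE9 = 11101001 → 3-byte char #7 = E9 8B 8F.
Leading byte 0xE9 = 11101001 matches 1110xxxx → 3-byte sequence.
Byte 1: 0xE9 = 11101001, payload 1001 (4 bits).
Byte 2: 0x8B = 10001011 (10xxxxxx ✓), payload 001011.
Byte 3: 0x8F = 10001111 (10xxxxxx ✓), payload 001111.
Concatenate: 1001001011001111 = 0x92CF (16 bits → U+92CF).

U+92CF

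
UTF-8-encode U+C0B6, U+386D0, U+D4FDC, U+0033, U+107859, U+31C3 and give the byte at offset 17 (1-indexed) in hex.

1-indexed offset 17 is 0-indexed offset 16.
U+C0B6 → 3-byte form EC 82 B6 at offsets 0–2.
U+386D0 → 4-byte form F0 B8 9B 90 at offsets 3–6.
U+D4FDC → 4-byte form F3 94 BF 9C at offsets 7–10.
U+0033 → 1-byte form 33 at offsets 11–11.
U+107859 → 4-byte form F4 87 A1 99 at offsets 12–15.
U+31C3 → 3-byte form E3 87 83 at offsets 16–18.
Offset 16 falls in char 6's range; it's byte 1 of E3 87 83 = 0xE3.

0xE3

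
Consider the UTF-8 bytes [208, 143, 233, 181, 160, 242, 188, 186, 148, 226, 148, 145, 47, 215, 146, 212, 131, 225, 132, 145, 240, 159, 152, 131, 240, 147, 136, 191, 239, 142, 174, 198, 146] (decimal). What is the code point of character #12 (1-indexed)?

U+0192

Offset 0: leading byte 0xD0 = 11010000 → 2-byte char #1 = D0 8F.
Offset 2: leading byte 0xE9 = 11101001 → 3-byte char #2 = E9 B5 A0.
Offset 5: leading byte 0xF2 = 11110010 → 4-byte char #3 = F2 BC BA 94.
Offset 9: leading byte 0xE2 = 11100010 → 3-byte char #4 = E2 94 91.
Offset 12: leading byte 0x2F = 00101111 → 1-byte char #5 = 2F.
Offset 13: leading byte 0xD7 = 11010111 → 2-byte char #6 = D7 92.
Offset 15: leading byte 0xD4 = 11010100 → 2-byte char #7 = D4 83.
Offset 17: leading byte 0xE1 = 11100001 → 3-byte char #8 = E1 84 91.
Offset 20: leading byte 0xF0 = 11110000 → 4-byte char #9 = F0 9F 98 83.
Offset 24: leading byte 0xF0 = 11110000 → 4-byte char #10 = F0 93 88 BF.
Offset 28: leading byte 0xEF = 11101111 → 3-byte char #11 = EF 8E AE.
Offset 31: leading byte 0xC6 = 11000110 → 2-byte char #12 = C6 92.
Leading byte 0xC6 = 11000110 matches 110xxxxx → 2-byte sequence.
Byte 1: 0xC6 = 11000110, payload 00110 (5 bits).
Byte 2: 0x92 = 10010010 (10xxxxxx ✓), payload 010010.
Concatenate: 00110010010 = 0x192 (11 bits → U+0192).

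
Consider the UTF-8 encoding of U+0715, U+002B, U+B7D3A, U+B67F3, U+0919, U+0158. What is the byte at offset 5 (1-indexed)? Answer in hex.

0xB7

1-indexed offset 5 is 0-indexed offset 4.
U+0715 → 2-byte form DC 95 at offsets 0–1.
U+002B → 1-byte form 2B at offsets 2–2.
U+B7D3A → 4-byte form F2 B7 B4 BA at offsets 3–6.
Offset 4 falls in char 3's range; it's byte 2 of F2 B7 B4 BA = 0xB7.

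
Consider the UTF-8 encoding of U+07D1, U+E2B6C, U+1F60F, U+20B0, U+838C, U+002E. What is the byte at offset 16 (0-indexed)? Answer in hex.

U+07D1 → 2-byte form DF 91 at offsets 0–1.
U+E2B6C → 4-byte form F3 A2 AD AC at offsets 2–5.
U+1F60F → 4-byte form F0 9F 98 8F at offsets 6–9.
U+20B0 → 3-byte form E2 82 B0 at offsets 10–12.
U+838C → 3-byte form E8 8E 8C at offsets 13–15.
U+002E → 1-byte form 2E at offsets 16–16.
Offset 16 falls in char 6's range; it's byte 1 of 2E = 0x2E.

0x2E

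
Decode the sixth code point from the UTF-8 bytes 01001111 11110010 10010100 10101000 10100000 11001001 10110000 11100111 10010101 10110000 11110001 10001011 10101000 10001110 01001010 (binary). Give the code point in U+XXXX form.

Offset 0: leading byte 0x4F = 01001111 → 1-byte char #1 = 4F.
Offset 1: leading byte 0xF2 = 11110010 → 4-byte char #2 = F2 94 A8 A0.
Offset 5: leading byte 0xC9 = 11001001 → 2-byte char #3 = C9 B0.
Offset 7: leading byte 0xE7 = 11100111 → 3-byte char #4 = E7 95 B0.
Offset 10: leading byte 0xF1 = 11110001 → 4-byte char #5 = F1 8B A8 8E.
Offset 14: leading byte 0x4A = 01001010 → 1-byte char #6 = 4A.
Leading byte 0x4A = 01001010 matches 0xxxxxxx → 1-byte sequence.
Byte 1: 0x4A = 01001010, payload 1001010 (7 bits).
Concatenate: 1001010 = 0x4A (7 bits → U+004A).

U+004A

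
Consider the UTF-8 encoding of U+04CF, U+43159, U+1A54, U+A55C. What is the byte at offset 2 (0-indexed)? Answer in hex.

0xF1

U+04CF → 2-byte form D3 8F at offsets 0–1.
U+43159 → 4-byte form F1 83 85 99 at offsets 2–5.
Offset 2 falls in char 2's range; it's byte 1 of F1 83 85 99 = 0xF1.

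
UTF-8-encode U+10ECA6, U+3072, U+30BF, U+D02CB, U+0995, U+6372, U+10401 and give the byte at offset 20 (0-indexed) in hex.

U+10ECA6 → 4-byte form F4 8E B2 A6 at offsets 0–3.
U+3072 → 3-byte form E3 81 B2 at offsets 4–6.
U+30BF → 3-byte form E3 82 BF at offsets 7–9.
U+D02CB → 4-byte form F3 90 8B 8B at offsets 10–13.
U+0995 → 3-byte form E0 A6 95 at offsets 14–16.
U+6372 → 3-byte form E6 8D B2 at offsets 17–19.
U+10401 → 4-byte form F0 90 90 81 at offsets 20–23.
Offset 20 falls in char 7's range; it's byte 1 of F0 90 90 81 = 0xF0.

0xF0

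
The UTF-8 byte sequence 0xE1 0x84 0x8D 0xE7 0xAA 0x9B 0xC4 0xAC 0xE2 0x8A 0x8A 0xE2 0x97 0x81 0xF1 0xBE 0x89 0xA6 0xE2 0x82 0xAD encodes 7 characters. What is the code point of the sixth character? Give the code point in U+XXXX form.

U+7E266

Offset 0: leading byte 0xE1 = 11100001 → 3-byte char #1 = E1 84 8D.
Offset 3: leading byte 0xE7 = 11100111 → 3-byte char #2 = E7 AA 9B.
Offset 6: leading byte 0xC4 = 11000100 → 2-byte char #3 = C4 AC.
Offset 8: leading byte 0xE2 = 11100010 → 3-byte char #4 = E2 8A 8A.
Offset 11: leading byte 0xE2 = 11100010 → 3-byte char #5 = E2 97 81.
Offset 14: leading byte 0xF1 = 11110001 → 4-byte char #6 = F1 BE 89 A6.
Leading byte 0xF1 = 11110001 matches 11110xxx → 4-byte sequence.
Byte 1: 0xF1 = 11110001, payload 001 (3 bits).
Byte 2: 0xBE = 10111110 (10xxxxxx ✓), payload 111110.
Byte 3: 0x89 = 10001001 (10xxxxxx ✓), payload 001001.
Byte 4: 0xA6 = 10100110 (10xxxxxx ✓), payload 100110.
Concatenate: 001111110001001100110 = 0x7E266 (21 bits → U+7E266).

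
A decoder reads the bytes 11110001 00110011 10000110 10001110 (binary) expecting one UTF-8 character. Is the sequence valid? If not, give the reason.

Leading byte 0xF1 = 11110001 → 4-byte form.
Byte 2 is 0x33 = 00110011, which is not 10xxxxxx — expected a continuation byte.

invalid (non-continuation byte where continuation expected)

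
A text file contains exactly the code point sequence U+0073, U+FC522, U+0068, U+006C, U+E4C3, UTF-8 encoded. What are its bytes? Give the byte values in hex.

73 F3 BC 94 A2 68 6C EE 93 83

U+0073: 1-byte form → 73.
U+FC522: 4-byte form → F3 BC 94 A2.
U+0068: 1-byte form → 68.
U+006C: 1-byte form → 6C.
U+E4C3: 3-byte form → EE 93 83.
Concatenated (10 bytes): 73 F3 BC 94 A2 68 6C EE 93 83.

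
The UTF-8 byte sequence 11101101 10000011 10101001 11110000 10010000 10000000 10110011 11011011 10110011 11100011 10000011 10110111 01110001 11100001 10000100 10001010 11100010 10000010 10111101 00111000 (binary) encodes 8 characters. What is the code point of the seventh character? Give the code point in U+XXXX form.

U+20BD

Offset 0: leading byte 0xED = 11101101 → 3-byte char #1 = ED 83 A9.
Offset 3: leading byte 0xF0 = 11110000 → 4-byte char #2 = F0 90 80 B3.
Offset 7: leading byte 0xDB = 11011011 → 2-byte char #3 = DB B3.
Offset 9: leading byte 0xE3 = 11100011 → 3-byte char #4 = E3 83 B7.
Offset 12: leading byte 0x71 = 01110001 → 1-byte char #5 = 71.
Offset 13: leading byte 0xE1 = 11100001 → 3-byte char #6 = E1 84 8A.
Offset 16: leading byte 0xE2 = 11100010 → 3-byte char #7 = E2 82 BD.
Leading byte 0xE2 = 11100010 matches 1110xxxx → 3-byte sequence.
Byte 1: 0xE2 = 11100010, payload 0010 (4 bits).
Byte 2: 0x82 = 10000010 (10xxxxxx ✓), payload 000010.
Byte 3: 0xBD = 10111101 (10xxxxxx ✓), payload 111101.
Concatenate: 0010000010111101 = 0x20BD (16 bits → U+20BD).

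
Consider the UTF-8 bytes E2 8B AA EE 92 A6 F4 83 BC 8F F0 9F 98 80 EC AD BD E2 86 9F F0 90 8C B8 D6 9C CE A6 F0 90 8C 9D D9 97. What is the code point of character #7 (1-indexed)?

U+10338

Offset 0: leading byte 0xE2 = 11100010 → 3-byte char #1 = E2 8B AA.
Offset 3: leading byte 0xEE = 11101110 → 3-byte char #2 = EE 92 A6.
Offset 6: leading byte 0xF4 = 11110100 → 4-byte char #3 = F4 83 BC 8F.
Offset 10: leading byte 0xF0 = 11110000 → 4-byte char #4 = F0 9F 98 80.
Offset 14: leading byte 0xEC = 11101100 → 3-byte char #5 = EC AD BD.
Offset 17: leading byte 0xE2 = 11100010 → 3-byte char #6 = E2 86 9F.
Offset 20: leading byte 0xF0 = 11110000 → 4-byte char #7 = F0 90 8C B8.
Leading byte 0xF0 = 11110000 matches 11110xxx → 4-byte sequence.
Byte 1: 0xF0 = 11110000, payload 000 (3 bits).
Byte 2: 0x90 = 10010000 (10xxxxxx ✓), payload 010000.
Byte 3: 0x8C = 10001100 (10xxxxxx ✓), payload 001100.
Byte 4: 0xB8 = 10111000 (10xxxxxx ✓), payload 111000.
Concatenate: 000010000001100111000 = 0x10338 (21 bits → U+10338).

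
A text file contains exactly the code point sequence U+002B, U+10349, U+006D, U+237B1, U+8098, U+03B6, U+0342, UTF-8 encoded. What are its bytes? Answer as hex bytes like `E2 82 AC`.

U+002B: 1-byte form → 2B.
U+10349: 4-byte form → F0 90 8D 89.
U+006D: 1-byte form → 6D.
U+237B1: 4-byte form → F0 A3 9E B1.
U+8098: 3-byte form → E8 82 98.
U+03B6: 2-byte form → CE B6.
U+0342: 2-byte form → CD 82.
Concatenated (17 bytes): 2B F0 90 8D 89 6D F0 A3 9E B1 E8 82 98 CE B6 CD 82.

2B F0 90 8D 89 6D F0 A3 9E B1 E8 82 98 CE B6 CD 82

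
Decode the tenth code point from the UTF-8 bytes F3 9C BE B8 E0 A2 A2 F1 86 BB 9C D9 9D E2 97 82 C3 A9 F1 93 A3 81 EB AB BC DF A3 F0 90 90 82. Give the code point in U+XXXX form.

U+10402

Offset 0: leading byte 0xF3 = 11110011 → 4-byte char #1 = F3 9C BE B8.
Offset 4: leading byte 0xE0 = 11100000 → 3-byte char #2 = E0 A2 A2.
Offset 7: leading byte 0xF1 = 11110001 → 4-byte char #3 = F1 86 BB 9C.
Offset 11: leading byte 0xD9 = 11011001 → 2-byte char #4 = D9 9D.
Offset 13: leading byte 0xE2 = 11100010 → 3-byte char #5 = E2 97 82.
Offset 16: leading byte 0xC3 = 11000011 → 2-byte char #6 = C3 A9.
Offset 18: leading byte 0xF1 = 11110001 → 4-byte char #7 = F1 93 A3 81.
Offset 22: leading byte 0xEB = 11101011 → 3-byte char #8 = EB AB BC.
Offset 25: leading byte 0xDF = 11011111 → 2-byte char #9 = DF A3.
Offset 27: leading byte 0xF0 = 11110000 → 4-byte char #10 = F0 90 90 82.
Leading byte 0xF0 = 11110000 matches 11110xxx → 4-byte sequence.
Byte 1: 0xF0 = 11110000, payload 000 (3 bits).
Byte 2: 0x90 = 10010000 (10xxxxxx ✓), payload 010000.
Byte 3: 0x90 = 10010000 (10xxxxxx ✓), payload 010000.
Byte 4: 0x82 = 10000010 (10xxxxxx ✓), payload 000010.
Concatenate: 000010000010000000010 = 0x10402 (21 bits → U+10402).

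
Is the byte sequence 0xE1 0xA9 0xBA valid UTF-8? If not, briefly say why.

Leading byte 0xE1 = 11100001 → 3-byte form.
Continuation bytes 0xA9=10101001, 0xBA=10111010 all match 10xxxxxx.
Decoded value 0x1A7A is ≥ 0x800 (shortest form) and not a surrogate.

valid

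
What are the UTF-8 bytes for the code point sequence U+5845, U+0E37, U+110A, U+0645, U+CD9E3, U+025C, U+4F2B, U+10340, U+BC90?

U+5845: 3-byte form → E5 A1 85.
U+0E37: 3-byte form → E0 B8 B7.
U+110A: 3-byte form → E1 84 8A.
U+0645: 2-byte form → D9 85.
U+CD9E3: 4-byte form → F3 8D A7 A3.
U+025C: 2-byte form → C9 9C.
U+4F2B: 3-byte form → E4 BC AB.
U+10340: 4-byte form → F0 90 8D 80.
U+BC90: 3-byte form → EB B2 90.
Concatenated (27 bytes): E5 A1 85 E0 B8 B7 E1 84 8A D9 85 F3 8D A7 A3 C9 9C E4 BC AB F0 90 8D 80 EB B2 90.

E5 A1 85 E0 B8 B7 E1 84 8A D9 85 F3 8D A7 A3 C9 9C E4 BC AB F0 90 8D 80 EB B2 90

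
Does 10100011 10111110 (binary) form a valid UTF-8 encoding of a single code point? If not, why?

invalid (continuation byte with no leading byte)

Byte 0xA3 = 10100011 has the form 10xxxxxx — a continuation byte — but there is no preceding leading byte.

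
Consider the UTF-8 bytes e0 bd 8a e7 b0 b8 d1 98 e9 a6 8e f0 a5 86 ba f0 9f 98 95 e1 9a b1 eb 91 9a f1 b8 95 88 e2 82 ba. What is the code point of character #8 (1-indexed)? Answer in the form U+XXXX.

U+B45A

Offset 0: leading byte 0xE0 = 11100000 → 3-byte char #1 = E0 BD 8A.
Offset 3: leading byte 0xE7 = 11100111 → 3-byte char #2 = E7 B0 B8.
Offset 6: leading byte 0xD1 = 11010001 → 2-byte char #3 = D1 98.
Offset 8: leading byte 0xE9 = 11101001 → 3-byte char #4 = E9 A6 8E.
Offset 11: leading byte 0xF0 = 11110000 → 4-byte char #5 = F0 A5 86 BA.
Offset 15: leading byte 0xF0 = 11110000 → 4-byte char #6 = F0 9F 98 95.
Offset 19: leading byte 0xE1 = 11100001 → 3-byte char #7 = E1 9A B1.
Offset 22: leading byte 0xEB = 11101011 → 3-byte char #8 = EB 91 9A.
Leading byte 0xEB = 11101011 matches 1110xxxx → 3-byte sequence.
Byte 1: 0xEB = 11101011, payload 1011 (4 bits).
Byte 2: 0x91 = 10010001 (10xxxxxx ✓), payload 010001.
Byte 3: 0x9A = 10011010 (10xxxxxx ✓), payload 011010.
Concatenate: 1011010001011010 = 0xB45A (16 bits → U+B45A).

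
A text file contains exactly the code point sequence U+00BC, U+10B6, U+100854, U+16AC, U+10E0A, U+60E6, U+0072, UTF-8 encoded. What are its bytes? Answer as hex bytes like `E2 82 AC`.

C2 BC E1 82 B6 F4 80 A1 94 E1 9A AC F0 90 B8 8A E6 83 A6 72

U+00BC: 2-byte form → C2 BC.
U+10B6: 3-byte form → E1 82 B6.
U+100854: 4-byte form → F4 80 A1 94.
U+16AC: 3-byte form → E1 9A AC.
U+10E0A: 4-byte form → F0 90 B8 8A.
U+60E6: 3-byte form → E6 83 A6.
U+0072: 1-byte form → 72.
Concatenated (20 bytes): C2 BC E1 82 B6 F4 80 A1 94 E1 9A AC F0 90 B8 8A E6 83 A6 72.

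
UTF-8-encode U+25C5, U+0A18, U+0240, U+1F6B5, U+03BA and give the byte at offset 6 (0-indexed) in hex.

U+25C5 → 3-byte form E2 97 85 at offsets 0–2.
U+0A18 → 3-byte form E0 A8 98 at offsets 3–5.
U+0240 → 2-byte form C9 80 at offsets 6–7.
Offset 6 falls in char 3's range; it's byte 1 of C9 80 = 0xC9.

0xC9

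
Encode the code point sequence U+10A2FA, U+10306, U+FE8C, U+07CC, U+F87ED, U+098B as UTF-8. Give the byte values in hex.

F4 8A 8B BA F0 90 8C 86 EF BA 8C DF 8C F3 B8 9F AD E0 A6 8B

U+10A2FA: 4-byte form → F4 8A 8B BA.
U+10306: 4-byte form → F0 90 8C 86.
U+FE8C: 3-byte form → EF BA 8C.
U+07CC: 2-byte form → DF 8C.
U+F87ED: 4-byte form → F3 B8 9F AD.
U+098B: 3-byte form → E0 A6 8B.
Concatenated (20 bytes): F4 8A 8B BA F0 90 8C 86 EF BA 8C DF 8C F3 B8 9F AD E0 A6 8B.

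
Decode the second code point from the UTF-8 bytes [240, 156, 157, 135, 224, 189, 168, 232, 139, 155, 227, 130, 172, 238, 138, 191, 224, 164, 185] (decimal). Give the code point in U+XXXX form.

Offset 0: leading byte 0xF0 = 11110000 → 4-byte char #1 = F0 9C 9D 87.
Offset 4: leading byte 0xE0 = 11100000 → 3-byte char #2 = E0 BD A8.
Leading byte 0xE0 = 11100000 matches 1110xxxx → 3-byte sequence.
Byte 1: 0xE0 = 11100000, payload 0000 (4 bits).
Byte 2: 0xBD = 10111101 (10xxxxxx ✓), payload 111101.
Byte 3: 0xA8 = 10101000 (10xxxxxx ✓), payload 101000.
Concatenate: 0000111101101000 = 0xF68 (16 bits → U+0F68).

U+0F68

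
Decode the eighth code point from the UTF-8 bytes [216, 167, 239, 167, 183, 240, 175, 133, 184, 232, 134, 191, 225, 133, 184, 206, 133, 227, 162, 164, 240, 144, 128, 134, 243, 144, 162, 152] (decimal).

Offset 0: leading byte 0xD8 = 11011000 → 2-byte char #1 = D8 A7.
Offset 2: leading byte 0xEF = 11101111 → 3-byte char #2 = EF A7 B7.
Offset 5: leading byte 0xF0 = 11110000 → 4-byte char #3 = F0 AF 85 B8.
Offset 9: leading byte 0xE8 = 11101000 → 3-byte char #4 = E8 86 BF.
Offset 12: leading byte 0xE1 = 11100001 → 3-byte char #5 = E1 85 B8.
Offset 15: leading byte 0xCE = 11001110 → 2-byte char #6 = CE 85.
Offset 17: leading byte 0xE3 = 11100011 → 3-byte char #7 = E3 A2 A4.
Offset 20: leading byte 0xF0 = 11110000 → 4-byte char #8 = F0 90 80 86.
Leading byte 0xF0 = 11110000 matches 11110xxx → 4-byte sequence.
Byte 1: 0xF0 = 11110000, payload 000 (3 bits).
Byte 2: 0x90 = 10010000 (10xxxxxx ✓), payload 010000.
Byte 3: 0x80 = 10000000 (10xxxxxx ✓), payload 000000.
Byte 4: 0x86 = 10000110 (10xxxxxx ✓), payload 000110.
Concatenate: 000010000000000000110 = 0x10006 (21 bits → U+10006).

U+10006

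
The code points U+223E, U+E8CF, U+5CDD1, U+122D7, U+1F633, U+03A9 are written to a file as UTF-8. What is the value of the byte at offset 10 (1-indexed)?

0x91

1-indexed offset 10 is 0-indexed offset 9.
U+223E → 3-byte form E2 88 BE at offsets 0–2.
U+E8CF → 3-byte form EE A3 8F at offsets 3–5.
U+5CDD1 → 4-byte form F1 9C B7 91 at offsets 6–9.
Offset 9 falls in char 3's range; it's byte 4 of F1 9C B7 91 = 0x91.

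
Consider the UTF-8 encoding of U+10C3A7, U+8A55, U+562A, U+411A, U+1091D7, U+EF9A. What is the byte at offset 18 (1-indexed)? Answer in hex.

0xEE

1-indexed offset 18 is 0-indexed offset 17.
U+10C3A7 → 4-byte form F4 8C 8E A7 at offsets 0–3.
U+8A55 → 3-byte form E8 A9 95 at offsets 4–6.
U+562A → 3-byte form E5 98 AA at offsets 7–9.
U+411A → 3-byte form E4 84 9A at offsets 10–12.
U+1091D7 → 4-byte form F4 89 87 97 at offsets 13–16.
U+EF9A → 3-byte form EE BE 9A at offsets 17–19.
Offset 17 falls in char 6's range; it's byte 1 of EE BE 9A = 0xEE.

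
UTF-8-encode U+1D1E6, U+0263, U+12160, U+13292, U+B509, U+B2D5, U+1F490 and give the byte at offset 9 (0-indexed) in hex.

0xA0

U+1D1E6 → 4-byte form F0 9D 87 A6 at offsets 0–3.
U+0263 → 2-byte form C9 A3 at offsets 4–5.
U+12160 → 4-byte form F0 92 85 A0 at offsets 6–9.
Offset 9 falls in char 3's range; it's byte 4 of F0 92 85 A0 = 0xA0.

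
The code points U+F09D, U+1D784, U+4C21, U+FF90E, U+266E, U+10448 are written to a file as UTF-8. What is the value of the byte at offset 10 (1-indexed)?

0xA1

1-indexed offset 10 is 0-indexed offset 9.
U+F09D → 3-byte form EF 82 9D at offsets 0–2.
U+1D784 → 4-byte form F0 9D 9E 84 at offsets 3–6.
U+4C21 → 3-byte form E4 B0 A1 at offsets 7–9.
Offset 9 falls in char 3's range; it's byte 3 of E4 B0 A1 = 0xA1.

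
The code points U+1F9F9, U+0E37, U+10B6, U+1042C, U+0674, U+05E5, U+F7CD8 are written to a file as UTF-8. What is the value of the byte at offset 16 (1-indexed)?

1-indexed offset 16 is 0-indexed offset 15.
U+1F9F9 → 4-byte form F0 9F A7 B9 at offsets 0–3.
U+0E37 → 3-byte form E0 B8 B7 at offsets 4–6.
U+10B6 → 3-byte form E1 82 B6 at offsets 7–9.
U+1042C → 4-byte form F0 90 90 AC at offsets 10–13.
U+0674 → 2-byte form D9 B4 at offsets 14–15.
Offset 15 falls in char 5's range; it's byte 2 of D9 B4 = 0xB4.

0xB4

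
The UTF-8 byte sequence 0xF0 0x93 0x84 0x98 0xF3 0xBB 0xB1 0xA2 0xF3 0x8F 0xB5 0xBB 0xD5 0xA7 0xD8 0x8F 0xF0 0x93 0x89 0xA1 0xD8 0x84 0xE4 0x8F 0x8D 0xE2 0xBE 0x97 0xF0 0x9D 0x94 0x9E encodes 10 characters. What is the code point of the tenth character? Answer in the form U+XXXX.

Offset 0: leading byte 0xF0 = 11110000 → 4-byte char #1 = F0 93 84 98.
Offset 4: leading byte 0xF3 = 11110011 → 4-byte char #2 = F3 BB B1 A2.
Offset 8: leading byte 0xF3 = 11110011 → 4-byte char #3 = F3 8F B5 BB.
Offset 12: leading byte 0xD5 = 11010101 → 2-byte char #4 = D5 A7.
Offset 14: leading byte 0xD8 = 11011000 → 2-byte char #5 = D8 8F.
Offset 16: leading byte 0xF0 = 11110000 → 4-byte char #6 = F0 93 89 A1.
Offset 20: leading byte 0xD8 = 11011000 → 2-byte char #7 = D8 84.
Offset 22: leading byte 0xE4 = 11100100 → 3-byte char #8 = E4 8F 8D.
Offset 25: leading byte 0xE2 = 11100010 → 3-byte char #9 = E2 BE 97.
Offset 28: leading byte 0xF0 = 11110000 → 4-byte char #10 = F0 9D 94 9E.
Leading byte 0xF0 = 11110000 matches 11110xxx → 4-byte sequence.
Byte 1: 0xF0 = 11110000, payload 000 (3 bits).
Byte 2: 0x9D = 10011101 (10xxxxxx ✓), payload 011101.
Byte 3: 0x94 = 10010100 (10xxxxxx ✓), payload 010100.
Byte 4: 0x9E = 10011110 (10xxxxxx ✓), payload 011110.
Concatenate: 000011101010100011110 = 0x1D51E (21 bits → U+1D51E).

U+1D51E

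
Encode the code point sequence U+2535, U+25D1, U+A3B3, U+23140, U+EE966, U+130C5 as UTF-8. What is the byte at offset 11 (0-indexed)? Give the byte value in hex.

0x85

U+2535 → 3-byte form E2 94 B5 at offsets 0–2.
U+25D1 → 3-byte form E2 97 91 at offsets 3–5.
U+A3B3 → 3-byte form EA 8E B3 at offsets 6–8.
U+23140 → 4-byte form F0 A3 85 80 at offsets 9–12.
Offset 11 falls in char 4's range; it's byte 3 of F0 A3 85 80 = 0x85.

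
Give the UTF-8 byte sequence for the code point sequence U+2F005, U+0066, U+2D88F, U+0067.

F0 AF 80 85 66 F0 AD A2 8F 67

U+2F005: 4-byte form → F0 AF 80 85.
U+0066: 1-byte form → 66.
U+2D88F: 4-byte form → F0 AD A2 8F.
U+0067: 1-byte form → 67.
Concatenated (10 bytes): F0 AF 80 85 66 F0 AD A2 8F 67.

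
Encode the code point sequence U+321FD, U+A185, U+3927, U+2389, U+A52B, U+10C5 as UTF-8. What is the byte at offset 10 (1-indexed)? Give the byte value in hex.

1-indexed offset 10 is 0-indexed offset 9.
U+321FD → 4-byte form F0 B2 87 BD at offsets 0–3.
U+A185 → 3-byte form EA 86 85 at offsets 4–6.
U+3927 → 3-byte form E3 A4 A7 at offsets 7–9.
Offset 9 falls in char 3's range; it's byte 3 of E3 A4 A7 = 0xA7.

0xA7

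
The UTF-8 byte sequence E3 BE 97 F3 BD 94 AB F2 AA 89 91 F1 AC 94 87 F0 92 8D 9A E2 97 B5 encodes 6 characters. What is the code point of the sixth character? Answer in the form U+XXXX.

Offset 0: leading byte 0xE3 = 11100011 → 3-byte char #1 = E3 BE 97.
Offset 3: leading byte 0xF3 = 11110011 → 4-byte char #2 = F3 BD 94 AB.
Offset 7: leading byte 0xF2 = 11110010 → 4-byte char #3 = F2 AA 89 91.
Offset 11: leading byte 0xF1 = 11110001 → 4-byte char #4 = F1 AC 94 87.
Offset 15: leading byte 0xF0 = 11110000 → 4-byte char #5 = F0 92 8D 9A.
Offset 19: leading byte 0xE2 = 11100010 → 3-byte char #6 = E2 97 B5.
Leading byte 0xE2 = 11100010 matches 1110xxxx → 3-byte sequence.
Byte 1: 0xE2 = 11100010, payload 0010 (4 bits).
Byte 2: 0x97 = 10010111 (10xxxxxx ✓), payload 010111.
Byte 3: 0xB5 = 10110101 (10xxxxxx ✓), payload 110101.
Concatenate: 0010010111110101 = 0x25F5 (16 bits → U+25F5).

U+25F5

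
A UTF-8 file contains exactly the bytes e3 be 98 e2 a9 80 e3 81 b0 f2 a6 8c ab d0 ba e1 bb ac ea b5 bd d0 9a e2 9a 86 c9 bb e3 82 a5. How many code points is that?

11

Byte at offset 0: 0xE3 = 11100011 → 3-byte char (#1). Advance 3.
Byte at offset 3: 0xE2 = 11100010 → 3-byte char (#2). Advance 3.
Byte at offset 6: 0xE3 = 11100011 → 3-byte char (#3). Advance 3.
Byte at offset 9: 0xF2 = 11110010 → 4-byte char (#4). Advance 4.
Byte at offset 13: 0xD0 = 11010000 → 2-byte char (#5). Advance 2.
Byte at offset 15: 0xE1 = 11100001 → 3-byte char (#6). Advance 3.
Byte at offset 18: 0xEA = 11101010 → 3-byte char (#7). Advance 3.
Byte at offset 21: 0xD0 = 11010000 → 2-byte char (#8). Advance 2.
Byte at offset 23: 0xE2 = 11100010 → 3-byte char (#9). Advance 3.
Byte at offset 26: 0xC9 = 11001001 → 2-byte char (#10). Advance 2.
Byte at offset 28: 0xE3 = 11100011 → 3-byte char (#11). Advance 3.
Reached end at offset 31 after 11 code points.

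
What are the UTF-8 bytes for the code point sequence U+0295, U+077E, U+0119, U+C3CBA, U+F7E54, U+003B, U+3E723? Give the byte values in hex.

CA 95 DD BE C4 99 F3 83 B2 BA F3 B7 B9 94 3B F0 BE 9C A3

U+0295: 2-byte form → CA 95.
U+077E: 2-byte form → DD BE.
U+0119: 2-byte form → C4 99.
U+C3CBA: 4-byte form → F3 83 B2 BA.
U+F7E54: 4-byte form → F3 B7 B9 94.
U+003B: 1-byte form → 3B.
U+3E723: 4-byte form → F0 BE 9C A3.
Concatenated (19 bytes): CA 95 DD BE C4 99 F3 83 B2 BA F3 B7 B9 94 3B F0 BE 9C A3.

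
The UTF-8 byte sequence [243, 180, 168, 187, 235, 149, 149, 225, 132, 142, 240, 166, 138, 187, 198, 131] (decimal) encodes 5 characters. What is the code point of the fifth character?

U+0183

Offset 0: leading byte 0xF3 = 11110011 → 4-byte char #1 = F3 B4 A8 BB.
Offset 4: leading byte 0xEB = 11101011 → 3-byte char #2 = EB 95 95.
Offset 7: leading byte 0xE1 = 11100001 → 3-byte char #3 = E1 84 8E.
Offset 10: leading byte 0xF0 = 11110000 → 4-byte char #4 = F0 A6 8A BB.
Offset 14: leading byte 0xC6 = 11000110 → 2-byte char #5 = C6 83.
Leading byte 0xC6 = 11000110 matches 110xxxxx → 2-byte sequence.
Byte 1: 0xC6 = 11000110, payload 00110 (5 bits).
Byte 2: 0x83 = 10000011 (10xxxxxx ✓), payload 000011.
Concatenate: 00110000011 = 0x183 (11 bits → U+0183).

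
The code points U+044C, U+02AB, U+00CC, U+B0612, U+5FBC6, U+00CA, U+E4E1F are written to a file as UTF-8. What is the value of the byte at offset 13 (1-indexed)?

0xAF

1-indexed offset 13 is 0-indexed offset 12.
U+044C → 2-byte form D1 8C at offsets 0–1.
U+02AB → 2-byte form CA AB at offsets 2–3.
U+00CC → 2-byte form C3 8C at offsets 4–5.
U+B0612 → 4-byte form F2 B0 98 92 at offsets 6–9.
U+5FBC6 → 4-byte form F1 9F AF 86 at offsets 10–13.
Offset 12 falls in char 5's range; it's byte 3 of F1 9F AF 86 = 0xAF.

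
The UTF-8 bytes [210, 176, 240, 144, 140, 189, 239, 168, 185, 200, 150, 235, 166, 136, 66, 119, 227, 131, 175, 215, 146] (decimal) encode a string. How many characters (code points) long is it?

Byte at offset 0: 0xD2 = 11010010 → 2-byte char (#1). Advance 2.
Byte at offset 2: 0xF0 = 11110000 → 4-byte char (#2). Advance 4.
Byte at offset 6: 0xEF = 11101111 → 3-byte char (#3). Advance 3.
Byte at offset 9: 0xC8 = 11001000 → 2-byte char (#4). Advance 2.
Byte at offset 11: 0xEB = 11101011 → 3-byte char (#5). Advance 3.
Byte at offset 14: 0x42 = 01000010 → 1-byte char (#6). Advance 1.
Byte at offset 15: 0x77 = 01110111 → 1-byte char (#7). Advance 1.
Byte at offset 16: 0xE3 = 11100011 → 3-byte char (#8). Advance 3.
Byte at offset 19: 0xD7 = 11010111 → 2-byte char (#9). Advance 2.
Reached end at offset 21 after 9 code points.

9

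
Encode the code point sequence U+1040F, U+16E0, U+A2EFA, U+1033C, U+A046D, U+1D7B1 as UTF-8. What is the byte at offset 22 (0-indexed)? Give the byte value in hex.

0xB1

U+1040F → 4-byte form F0 90 90 8F at offsets 0–3.
U+16E0 → 3-byte form E1 9B A0 at offsets 4–6.
U+A2EFA → 4-byte form F2 A2 BB BA at offsets 7–10.
U+1033C → 4-byte form F0 90 8C BC at offsets 11–14.
U+A046D → 4-byte form F2 A0 91 AD at offsets 15–18.
U+1D7B1 → 4-byte form F0 9D 9E B1 at offsets 19–22.
Offset 22 falls in char 6's range; it's byte 4 of F0 9D 9E B1 = 0xB1.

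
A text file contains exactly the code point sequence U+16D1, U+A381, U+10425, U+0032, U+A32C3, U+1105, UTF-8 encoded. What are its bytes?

E1 9B 91 EA 8E 81 F0 90 90 A5 32 F2 A3 8B 83 E1 84 85

U+16D1: 3-byte form → E1 9B 91.
U+A381: 3-byte form → EA 8E 81.
U+10425: 4-byte form → F0 90 90 A5.
U+0032: 1-byte form → 32.
U+A32C3: 4-byte form → F2 A3 8B 83.
U+1105: 3-byte form → E1 84 85.
Concatenated (18 bytes): E1 9B 91 EA 8E 81 F0 90 90 A5 32 F2 A3 8B 83 E1 84 85.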